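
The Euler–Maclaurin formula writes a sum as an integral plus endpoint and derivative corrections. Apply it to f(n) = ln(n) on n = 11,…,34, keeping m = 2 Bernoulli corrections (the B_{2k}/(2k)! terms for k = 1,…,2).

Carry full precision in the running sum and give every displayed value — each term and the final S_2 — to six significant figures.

The integral term ∫_11^34 ln(x) dx = 70.5194.
½[f(11) + f(34)] = ½[2.39790 + 3.52636] = 2.96213.
Running total after boundary: 73.4815.
k=1: B_{2}/(2)! × [f^{(1)}(34) − f^{(1)}(11)] = 1/12 × (0.0294118 − 0.0909091) = -0.00512478.
Running total after k=1: 73.4764.
k=2: B_{4}/(4)! × [f^{(3)}(34) − f^{(3)}(11)] = −1/720 × (5.08854e-05 − 0.00150263) = 2.01631e-06.

S_2 ≈ 73.4764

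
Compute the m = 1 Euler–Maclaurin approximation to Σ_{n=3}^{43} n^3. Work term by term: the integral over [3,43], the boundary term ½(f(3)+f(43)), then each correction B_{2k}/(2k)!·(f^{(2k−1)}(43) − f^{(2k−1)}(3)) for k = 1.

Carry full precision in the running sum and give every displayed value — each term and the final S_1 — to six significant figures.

Integral: ∫_3^43 x^3 dx = 854680.
Boundary: ½(f(3) + f(43)) = ½(27.0000 + 79507.0) = 39767.0.
Running total after boundary: 894447.
Correction k=1: B_{2}/2! · (f^{(1)}(43) − f^{(1)}(3)) = 1/12 · (5547.00 − 27.0000) = 460.000.

S_1 ≈ 894907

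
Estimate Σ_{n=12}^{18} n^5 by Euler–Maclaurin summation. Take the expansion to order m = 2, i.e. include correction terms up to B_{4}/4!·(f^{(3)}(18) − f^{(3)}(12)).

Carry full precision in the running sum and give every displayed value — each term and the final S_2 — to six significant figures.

Integral: ∫_12^18 x^5 dx = 5.17104e+06.
½[f(12) + f(18)] = ½[248832 + 1.88957e+06] = 1.06920e+06.
So far: 6.24024e+06.
Correction k=1: B_{2}/2! · (f^{(1)}(18) − f^{(1)}(12)) = 1/12 · (524880 − 103680) = 35100.0.
Partial sum through k=1: 6.27534e+06.
Correction k=2: B_{4}/4! · (f^{(3)}(18) − f^{(3)}(12)) = −1/720 · (19440.0 − 8640.00) = -15.0000.

S_2 ≈ 6.27532e+06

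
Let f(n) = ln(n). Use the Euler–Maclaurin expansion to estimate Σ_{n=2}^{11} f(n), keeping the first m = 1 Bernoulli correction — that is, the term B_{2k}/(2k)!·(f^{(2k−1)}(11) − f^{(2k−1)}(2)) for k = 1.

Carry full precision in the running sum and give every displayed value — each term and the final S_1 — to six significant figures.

S_1 ≈ 17.5020

∫_2^11 ln(x) dx evaluates to 15.9906.
Boundary: ½(f(2) + f(11)) = ½(0.693147 + 2.39790) = 1.54552.
So far: 17.5361.
k=1: B_{2}/(2)! × [f^{(1)}(11) − f^{(1)}(2)] = 1/12 × (0.0909091 − 0.500000) = -0.0340909.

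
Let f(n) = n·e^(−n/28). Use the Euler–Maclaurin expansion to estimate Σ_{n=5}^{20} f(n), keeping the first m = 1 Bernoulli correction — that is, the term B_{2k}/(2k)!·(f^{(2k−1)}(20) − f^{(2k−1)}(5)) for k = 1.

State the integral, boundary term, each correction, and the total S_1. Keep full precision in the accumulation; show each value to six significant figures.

The integral term ∫_5^20 x·e^(−x/28) dx = 114.949.
Endpoint term: (f(5) + f(20))/2 = (4.18232 + 9.79083)/2 = 6.98658.
Running total after boundary: 121.936.
k=1: B_{2}/(2)! × [f^{(1)}(20) − f^{(1)}(5)] = 1/12 × (0.139869 − 0.687096) = -0.0456022.

S_1 ≈ 121.890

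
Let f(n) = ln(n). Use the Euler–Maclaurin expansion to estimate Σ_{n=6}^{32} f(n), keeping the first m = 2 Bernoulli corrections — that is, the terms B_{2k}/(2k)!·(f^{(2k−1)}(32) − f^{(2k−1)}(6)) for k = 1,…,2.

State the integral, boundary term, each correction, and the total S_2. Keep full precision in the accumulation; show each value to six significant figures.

S_2 ≈ 76.7705

Integral: ∫_6^32 ln(x) dx = 74.1530.
Boundary: ½(f(6) + f(32)) = ½(1.79176 + 3.46574) = 2.62875.
Integral + boundary = 76.7817.
Order-1 term: 1/12 · (0.0312500 − 0.166667) = -0.0112847.
After k=1: 76.7705.
Order-2 term: −1/720 · (6.10352e-05 − 0.00925926) = 1.27753e-05.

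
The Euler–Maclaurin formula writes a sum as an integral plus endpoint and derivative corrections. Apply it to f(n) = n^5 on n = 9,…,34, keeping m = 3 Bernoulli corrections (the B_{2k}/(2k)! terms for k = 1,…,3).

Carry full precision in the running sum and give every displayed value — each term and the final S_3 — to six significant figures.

Integral: ∫_9^34 x^5 dx = 2.57379e+08.
½[f(9) + f(34)] = ½[59049.0 + 4.54354e+07] = 2.27472e+07.
So far: 2.80126e+08.
Order-1 term: 1/12 · (6.68168e+06 − 32805.0) = 554073.
After k=1: 2.80680e+08.
Order-2 term: −1/720 · (69360.0 − 4860.00) = -89.5833.
After k=2: 2.80680e+08.
Order-3 term: 1/30240 · (120.000 − 120.000) = 0.00000.

S_3 ≈ 2.80680e+08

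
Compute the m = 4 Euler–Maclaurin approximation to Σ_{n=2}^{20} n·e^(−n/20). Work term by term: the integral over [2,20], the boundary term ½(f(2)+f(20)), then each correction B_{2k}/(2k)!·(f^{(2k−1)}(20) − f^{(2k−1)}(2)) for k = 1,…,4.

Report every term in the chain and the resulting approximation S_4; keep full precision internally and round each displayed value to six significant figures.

S_4 ≈ 108.341

The integral term ∫_2^20 x·e^(−x/20) dx = 103.825.
Endpoint term: (f(2) + f(20))/2 = (1.80967 + 7.35759)/2 = 4.58363.
So far: 108.409.
Correction k=1: B_{2}/2! · (f^{(1)}(20) − f^{(1)}(2)) = 1/12 · (0.00000 − 0.814354) = -0.0678628.
Partial sum through k=1: 108.341.
Correction k=2: B_{4}/4! · (f^{(3)}(20) − f^{(3)}(2)) = −1/720 · (0.00183940 − 0.00656007) = 6.55649e-06.
Partial sum through k=2: 108.341.
Correction k=3: B_{6}/6! · (f^{(5)}(20) − f^{(5)}(2)) = 1/30240 · (9.19699e-06 − 2.77106e-05) = -6.12224e-10.
Partial sum through k=3: 108.341.
Correction k=4: B_{8}/8! · (f^{(7)}(20) − f^{(7)}(2)) = −1/1209600 · (3.44887e-08 − 9.75528e-08) = 5.21363e-14.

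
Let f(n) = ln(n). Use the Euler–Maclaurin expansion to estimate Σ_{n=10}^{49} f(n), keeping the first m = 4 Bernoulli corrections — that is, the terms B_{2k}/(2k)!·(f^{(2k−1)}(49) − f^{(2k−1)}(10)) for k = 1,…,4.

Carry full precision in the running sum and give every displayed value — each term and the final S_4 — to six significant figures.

S_4 ≈ 131.764

∫_10^49 ln(x) dx evaluates to 128.673.
Boundary: ½(f(10) + f(49)) = ½(2.30259 + 3.89182) = 3.09720.
Running total after boundary: 131.771.
Order-1 term: 1/12 · (0.0204082 − 0.100000) = -0.00663265.
After k=1: 131.764.
Order-2 term: −1/720 · (1.69997e-05 − 0.00200000) = 2.75417e-06.
After k=2: 131.764.
Order-3 term: 1/30240 · (8.49632e-08 − 0.000240000) = -7.93370e-09.
After k=3: 131.764.
Order-4 term: −1/1209600 · (1.06160e-09 − 7.20000e-05) = 5.95229e-11.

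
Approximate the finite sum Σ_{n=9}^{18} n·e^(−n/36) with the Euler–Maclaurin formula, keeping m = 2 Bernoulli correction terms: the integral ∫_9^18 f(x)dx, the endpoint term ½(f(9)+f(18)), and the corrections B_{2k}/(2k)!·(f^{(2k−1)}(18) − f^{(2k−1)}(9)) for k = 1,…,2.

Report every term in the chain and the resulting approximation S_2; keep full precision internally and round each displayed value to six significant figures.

S_2 ≈ 91.5016

Integral: ∫_9^18 x·e^(−x/36) dx = 82.5617.
Endpoint term: (f(9) + f(18))/2 = (7.00921 + 10.9176)/2 = 8.96338.
Running total after boundary: 91.5250.
Correction k=1: B_{2}/2! · (f^{(1)}(18) − f^{(1)}(9)) = 1/12 · (0.303265 − 0.584101) = -0.0234029.
Running total after k=1: 91.5016.
Correction k=2: B_{4}/4! · (f^{(3)}(18) − f^{(3)}(9)) = −1/720 · (0.00117001 − 0.00165255) = 6.70198e-07.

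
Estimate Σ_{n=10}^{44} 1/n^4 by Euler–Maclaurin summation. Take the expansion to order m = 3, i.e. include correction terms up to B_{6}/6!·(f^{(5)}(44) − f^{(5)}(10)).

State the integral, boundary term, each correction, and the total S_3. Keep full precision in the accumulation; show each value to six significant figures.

Integral: ∫_10^44 1/x^4 dx = 0.000329420.
Endpoint term: (f(10) + f(44))/2 = (0.000100000 + 2.66802e-07)/2 = 5.01334e-05.
Running total after boundary: 0.000379554.
Order-1 term: 1/12 · (-2.42547e-08 − (-4.00000e-05)) = 3.33131e-06.
Running total after k=1: 0.000382885.
Order-2 term: −1/720 · (-3.75848e-10 − (-1.20000e-05)) = -1.66661e-08.
Running total after k=2: 0.000382868.
Order-3 term: 1/30240 · (-1.08716e-11 − (-6.72000e-06)) = 2.22222e-10.

S_3 ≈ 0.000382869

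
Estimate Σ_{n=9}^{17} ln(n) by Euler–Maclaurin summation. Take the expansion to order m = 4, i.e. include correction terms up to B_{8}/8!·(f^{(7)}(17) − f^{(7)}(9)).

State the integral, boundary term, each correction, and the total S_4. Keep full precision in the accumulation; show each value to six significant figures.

Integral: ∫_9^17 ln(x) dx = 20.3896.
Boundary: ½(f(9) + f(17)) = ½(2.19722 + 2.83321) = 2.51522.
Running total after boundary: 22.9048.
k=1: B_{2}/(2)! × [f^{(1)}(17) − f^{(1)}(9)] = 1/12 × (0.0588235 − 0.111111) = -0.00435730.
Running total after k=1: 22.9005.
k=2: B_{4}/(4)! × [f^{(3)}(17) − f^{(3)}(9)] = −1/720 × (0.000407083 − 0.00274348) = 3.24500e-06.
Running total after k=2: 22.9005.
k=3: B_{6}/(6)! × [f^{(5)}(17) − f^{(5)}(9)] = 1/30240 × (1.69031e-05 − 0.000406442) = -1.28816e-08.
Running total after k=3: 22.9005.
k=4: B_{8}/(8)! × [f^{(7)}(17) − f^{(7)}(9)] = −1/1209600 × (1.75465e-06 − 0.000150534) = 1.22999e-10.

S_4 ≈ 22.9005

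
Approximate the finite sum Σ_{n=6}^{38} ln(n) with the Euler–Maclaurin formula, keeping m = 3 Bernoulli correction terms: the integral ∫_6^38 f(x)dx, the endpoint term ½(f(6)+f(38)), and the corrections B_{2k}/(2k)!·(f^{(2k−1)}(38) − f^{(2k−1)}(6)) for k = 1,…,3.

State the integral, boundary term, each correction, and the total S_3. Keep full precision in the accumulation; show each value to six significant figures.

S_3 ≈ 98.1807

Integral: ∫_6^38 ln(x) dx = 95.4777.
Endpoint term: (f(6) + f(38))/2 = (1.79176 + 3.63759)/2 = 2.71467.
Running total after boundary: 98.1924.
k=1: B_{2}/(2)! × [f^{(1)}(38) − f^{(1)}(6)] = 1/12 × (0.0263158 − 0.166667) = -0.0116959.
Running total after k=1: 98.1807.
k=2: B_{4}/(4)! × [f^{(3)}(38) − f^{(3)}(6)] = −1/720 × (3.64485e-05 − 0.00925926) = 1.28095e-05.
Running total after k=2: 98.1807.
k=3: B_{6}/(6)! × [f^{(5)}(38) − f^{(5)}(6)] = 1/30240 × (3.02896e-07 − 0.00308642) = -1.02054e-07.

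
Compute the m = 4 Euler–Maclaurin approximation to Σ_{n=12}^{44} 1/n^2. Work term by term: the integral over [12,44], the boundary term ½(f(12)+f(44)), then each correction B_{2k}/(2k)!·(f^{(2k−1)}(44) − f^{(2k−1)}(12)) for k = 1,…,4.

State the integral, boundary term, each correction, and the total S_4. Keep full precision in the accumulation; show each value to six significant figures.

S_4 ≈ 0.0644309

The integral term ∫_12^44 1/x^2 dx = 0.0606061.
Endpoint term: (f(12) + f(44))/2 = (0.00694444 + 0.000516529)/2 = 0.00373049.
Integral + boundary = 0.0643365.
k=1: B_{2}/(2)! × [f^{(1)}(44) − f^{(1)}(12)] = 1/12 × (-2.34786e-05 − (-0.00115741)) = 9.44941e-05.
Partial sum through k=1: 0.0644310.
k=2: B_{4}/(4)! × [f^{(3)}(44) − f^{(3)}(12)] = −1/720 × (-1.45528e-07 − (-9.64506e-05)) = -1.33757e-07.
Partial sum through k=2: 0.0644309.
k=3: B_{6}/(6)! × [f^{(5)}(44) − f^{(5)}(12)] = 1/30240 × (-2.25509e-09 − (-2.00939e-05)) = 6.64406e-10.
Partial sum through k=3: 0.0644309.
k=4: B_{8}/(8)! × [f^{(7)}(44) − f^{(7)}(12)] = −1/1209600 × (-6.52299e-11 − (-7.81429e-06)) = -6.46017e-12.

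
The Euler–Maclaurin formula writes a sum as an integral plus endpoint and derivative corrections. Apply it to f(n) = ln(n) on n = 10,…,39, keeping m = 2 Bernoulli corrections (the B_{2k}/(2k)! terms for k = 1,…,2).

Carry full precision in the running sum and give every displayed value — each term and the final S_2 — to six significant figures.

S_2 ≈ 93.8299

Integral: ∫_10^39 ln(x) dx = 90.8531.
Boundary: ½(f(10) + f(39)) = ½(2.30259 + 3.66356) = 2.98307.
So far: 93.8361.
Correction k=1: B_{2}/2! · (f^{(1)}(39) − f^{(1)}(10)) = 1/12 · (0.0256410 − 0.100000) = -0.00619658.
After k=1: 93.8299.
Correction k=2: B_{4}/4! · (f^{(3)}(39) − f^{(3)}(10)) = −1/720 · (3.37160e-05 − 0.00200000) = 2.73095e-06.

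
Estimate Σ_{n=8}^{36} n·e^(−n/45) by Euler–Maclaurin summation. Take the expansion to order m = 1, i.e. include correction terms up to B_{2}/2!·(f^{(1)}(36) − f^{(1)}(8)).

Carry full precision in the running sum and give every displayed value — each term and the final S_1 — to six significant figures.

S_1 ≈ 370.134

The integral term ∫_8^36 x·e^(−x/45) dx = 358.747.
½[f(8) + f(36)] = ½[6.69703 + 16.1758] = 11.4364.
Integral + boundary = 370.184.
k=1: B_{2}/(2)! × [f^{(1)}(36) − f^{(1)}(8)] = 1/12 × (0.0898658 − 0.688306) = -0.0498700.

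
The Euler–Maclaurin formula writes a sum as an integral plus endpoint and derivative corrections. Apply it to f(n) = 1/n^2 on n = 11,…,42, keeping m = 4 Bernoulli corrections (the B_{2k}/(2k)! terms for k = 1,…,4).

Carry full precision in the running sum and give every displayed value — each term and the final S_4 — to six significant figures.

∫_11^42 1/x^2 dx evaluates to 0.0670996.
Endpoint term: (f(11) + f(42))/2 = (0.00826446 + 0.000566893)/2 = 0.00441568.
Integral + boundary = 0.0715152.
Correction k=1: B_{2}/2! · (f^{(1)}(42) − f^{(1)}(11)) = 1/12 · (-2.69949e-05 − (-0.00150263)) = 0.000122970.
Partial sum through k=1: 0.0716382.
Correction k=2: B_{4}/4! · (f^{(3)}(42) − f^{(3)}(11)) = −1/720 · (-1.83639e-07 − (-0.000149021)) = -2.06719e-07.
Partial sum through k=2: 0.0716380.
Correction k=3: B_{6}/6! · (f^{(5)}(42) − f^{(5)}(11)) = 1/30240 · (-3.12311e-09 − (-3.69474e-05)) = 1.22170e-09.
Partial sum through k=3: 0.0716380.
Correction k=4: B_{8}/8! · (f^{(7)}(42) − f^{(7)}(11)) = −1/1209600 · (-9.91464e-11 − (-1.70996e-05)) = -1.41365e-11.

S_4 ≈ 0.0716380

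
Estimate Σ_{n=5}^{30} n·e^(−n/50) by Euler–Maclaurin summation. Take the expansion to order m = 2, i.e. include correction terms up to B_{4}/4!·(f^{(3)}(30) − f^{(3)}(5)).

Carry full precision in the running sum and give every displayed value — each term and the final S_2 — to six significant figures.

S_2 ≈ 303.501

Integral: ∫_5^30 x·e^(−x/50) dx = 293.056.
½[f(5) + f(30)] = ½[4.52419 + 16.4643] = 10.4943.
Integral + boundary = 303.551.
k=1: B_{2}/(2)! × [f^{(1)}(30) − f^{(1)}(5)] = 1/12 × (0.219525 − 0.814354) = -0.0495691.
Partial sum through k=1: 303.501.
k=2: B_{4}/(4)! × [f^{(3)}(30) − f^{(3)}(5)] = −1/720 × (0.000526859 − 0.00104961) = 7.26045e-07.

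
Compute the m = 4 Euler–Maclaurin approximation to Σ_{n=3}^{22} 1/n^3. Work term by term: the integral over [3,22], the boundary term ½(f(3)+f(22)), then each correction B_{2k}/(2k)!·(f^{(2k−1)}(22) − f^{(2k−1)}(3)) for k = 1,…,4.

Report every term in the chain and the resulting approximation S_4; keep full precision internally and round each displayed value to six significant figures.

Integral: ∫_3^22 1/x^3 dx = 0.0545225.
½[f(3) + f(22)] = ½[0.0370370 + 9.39144e-05] = 0.0185655.
Integral + boundary = 0.0730880.
Correction k=1: B_{2}/2! · (f^{(1)}(22) − f^{(1)}(3)) = 1/12 · (-1.28065e-05 − (-0.0370370)) = 0.00308535.
Running total after k=1: 0.0761733.
Correction k=2: B_{4}/4! · (f^{(3)}(22) − f^{(3)}(3)) = −1/720 · (-5.29194e-07 − (-0.0823045)) = -0.000114311.
Running total after k=2: 0.0760590.
Correction k=3: B_{6}/6! · (f^{(5)}(22) − f^{(5)}(3)) = 1/30240 · (-4.59218e-08 − (-0.384088)) = 1.27013e-05.
Running total after k=3: 0.0760717.
Correction k=4: B_{8}/8! · (f^{(7)}(22) − f^{(7)}(3)) = −1/1209600 · (-6.83135e-09 − (-3.07270)) = -2.54026e-06.

S_4 ≈ 0.0760692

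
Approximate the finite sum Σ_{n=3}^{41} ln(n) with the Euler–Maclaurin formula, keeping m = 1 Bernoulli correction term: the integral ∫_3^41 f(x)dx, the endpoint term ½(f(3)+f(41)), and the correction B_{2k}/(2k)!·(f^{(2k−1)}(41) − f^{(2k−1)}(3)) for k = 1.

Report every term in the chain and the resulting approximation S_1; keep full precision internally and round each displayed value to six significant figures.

Integral: ∫_3^41 ln(x) dx = 110.961.
½[f(3) + f(41)] = ½[1.09861 + 3.71357] = 2.40609.
So far: 113.367.
Order-1 term: 1/12 · (0.0243902 − 0.333333) = -0.0257453.

S_1 ≈ 113.341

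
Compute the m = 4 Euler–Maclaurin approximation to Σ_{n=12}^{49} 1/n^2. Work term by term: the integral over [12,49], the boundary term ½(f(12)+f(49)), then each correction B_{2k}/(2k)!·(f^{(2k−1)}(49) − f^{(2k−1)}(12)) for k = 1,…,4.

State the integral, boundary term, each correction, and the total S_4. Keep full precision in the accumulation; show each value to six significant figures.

S_4 ≈ 0.0667005

∫_12^49 1/x^2 dx evaluates to 0.0629252.
Boundary: ½(f(12) + f(49)) = ½(0.00694444 + 0.000416493) = 0.00368047.
Integral + boundary = 0.0666056.
Order-1 term: 1/12 · (-1.69997e-05 − (-0.00115741)) = 9.50340e-05.
Running total after k=1: 0.0667007.
Order-2 term: −1/720 · (-8.49632e-08 − (-9.64506e-05)) = -1.33841e-07.
Running total after k=2: 0.0667005.
Order-3 term: 1/30240 · (-1.06160e-09 − (-2.00939e-05)) = 6.64445e-10.
Running total after k=3: 0.0667005.
Order-4 term: −1/1209600 · (-2.47603e-11 − (-7.81429e-06)) = -6.46020e-12.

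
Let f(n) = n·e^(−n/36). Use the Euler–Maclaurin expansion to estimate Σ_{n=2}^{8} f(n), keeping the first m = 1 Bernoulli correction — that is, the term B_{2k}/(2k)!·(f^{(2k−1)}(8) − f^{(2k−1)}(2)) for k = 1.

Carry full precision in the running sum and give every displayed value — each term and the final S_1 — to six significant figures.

S_1 ≈ 29.8309

The integral term ∫_2^8 x·e^(−x/36) dx = 25.7045.
½[f(2) + f(8)] = ½[1.89192 + 6.40590] = 4.14891.
Integral + boundary = 29.8534.
Correction k=1: B_{2}/2! · (f^{(1)}(8) − f^{(1)}(2)) = 1/12 · (0.622796 − 0.893406) = -0.0225509.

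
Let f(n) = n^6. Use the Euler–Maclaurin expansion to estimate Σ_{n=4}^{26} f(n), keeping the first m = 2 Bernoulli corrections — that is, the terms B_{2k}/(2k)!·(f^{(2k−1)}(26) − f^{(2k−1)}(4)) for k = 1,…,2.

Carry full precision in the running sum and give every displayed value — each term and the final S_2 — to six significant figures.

S_2 ≈ 1.30780e+09

The integral term ∫_4^26 x^6 dx = 1.14740e+09.
Boundary: ½(f(4) + f(26)) = ½(4096.00 + 3.08916e+08) = 1.54460e+08.
Integral + boundary = 1.30186e+09.
Order-1 term: 1/12 · (7.12883e+07 − 6144.00) = 5.94018e+06.
Partial sum through k=1: 1.30780e+09.
Order-2 term: −1/720 · (2.10912e+06 − 7680.00) = -2918.67.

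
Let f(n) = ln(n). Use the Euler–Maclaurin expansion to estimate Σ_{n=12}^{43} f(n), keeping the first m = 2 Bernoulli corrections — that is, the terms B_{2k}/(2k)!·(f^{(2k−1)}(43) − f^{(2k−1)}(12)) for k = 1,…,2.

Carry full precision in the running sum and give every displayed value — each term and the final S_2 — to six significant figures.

S_2 ≈ 104.031

Integral: ∫_12^43 ln(x) dx = 100.913.
½[f(12) + f(43)] = ½[2.48491 + 3.76120] = 3.12305.
So far: 104.036.
Correction k=1: B_{2}/2! · (f^{(1)}(43) − f^{(1)}(12)) = 1/12 · (0.0232558 − 0.0833333) = -0.00500646.
After k=1: 104.031.
Correction k=2: B_{4}/4! · (f^{(3)}(43) − f^{(3)}(12)) = −1/720 · (2.51550e-05 − 0.00115741) = 1.57257e-06.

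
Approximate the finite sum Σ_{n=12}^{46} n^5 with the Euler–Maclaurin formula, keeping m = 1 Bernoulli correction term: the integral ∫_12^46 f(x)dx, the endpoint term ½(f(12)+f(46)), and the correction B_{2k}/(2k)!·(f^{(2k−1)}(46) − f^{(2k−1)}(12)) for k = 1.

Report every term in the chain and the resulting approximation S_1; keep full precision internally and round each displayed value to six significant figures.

Integral: ∫_12^46 x^5 dx = 1.57855e+09.
Boundary: ½(f(12) + f(46)) = ½(248832 + 2.05963e+08) = 1.03106e+08.
Integral + boundary = 1.68166e+09.
k=1: B_{2}/(2)! × [f^{(1)}(46) − f^{(1)}(12)] = 1/12 × (2.23873e+07 − 103680) = 1.85697e+06.

S_1 ≈ 1.68351e+09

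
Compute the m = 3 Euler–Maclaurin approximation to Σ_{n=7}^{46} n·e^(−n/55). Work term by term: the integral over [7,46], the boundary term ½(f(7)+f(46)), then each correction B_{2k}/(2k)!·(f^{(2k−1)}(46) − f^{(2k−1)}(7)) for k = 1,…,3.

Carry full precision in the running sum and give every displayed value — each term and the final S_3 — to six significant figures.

The integral term ∫_7^46 x·e^(−x/55) dx = 595.594.
Endpoint term: (f(7) + f(46))/2 = (6.16345 + 19.9310)/2 = 13.0472.
So far: 608.642.
Order-1 term: 1/12 · (0.0709009 − 0.768431) = -0.0581275.
Running total after k=1: 608.584.
Order-2 term: −1/720 · (0.000309907 − 0.000836171) = 7.30923e-07.
Running total after k=2: 608.584.
Order-3 term: 1/30240 · (1.97149e-07 − 4.68865e-07) = -8.98532e-12.

S_3 ≈ 608.584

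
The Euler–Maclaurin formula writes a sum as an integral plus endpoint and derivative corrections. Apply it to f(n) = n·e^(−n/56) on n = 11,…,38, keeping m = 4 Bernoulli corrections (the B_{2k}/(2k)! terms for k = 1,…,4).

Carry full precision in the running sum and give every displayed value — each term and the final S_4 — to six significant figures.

∫_11^38 x·e^(−x/56) dx evaluates to 412.224.
Endpoint term: (f(11) + f(38))/2 = (9.03826 + 19.2790)/2 = 14.1586.
Running total after boundary: 426.383.
Order-1 term: 1/12 · (0.163074 − 0.660263) = -0.0414324.
After k=1: 426.341.
Order-2 term: −1/720 · (0.000375560 − 0.000734561) = 4.98612e-07.
After k=2: 426.341.
Order-3 term: 1/30240 · (2.22934e-07 − 4.01332e-07) = -5.89944e-12.
After k=3: 426.341.
Order-4 term: −1/1209600 · (1.03989e-10 − 1.81260e-10) = 6.38811e-17.

S_4 ≈ 426.341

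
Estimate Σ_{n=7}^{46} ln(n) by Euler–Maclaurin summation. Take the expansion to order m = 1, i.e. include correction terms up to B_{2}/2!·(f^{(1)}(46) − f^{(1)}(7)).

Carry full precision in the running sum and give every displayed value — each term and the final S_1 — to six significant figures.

S_1 ≈ 126.373

∫_7^46 ln(x) dx evaluates to 123.496.
Boundary: ½(f(7) + f(46)) = ½(1.94591 + 3.82864) = 2.88728.
Integral + boundary = 126.383.
k=1: B_{2}/(2)! × [f^{(1)}(46) − f^{(1)}(7)] = 1/12 × (0.0217391 − 0.142857) = -0.0100932.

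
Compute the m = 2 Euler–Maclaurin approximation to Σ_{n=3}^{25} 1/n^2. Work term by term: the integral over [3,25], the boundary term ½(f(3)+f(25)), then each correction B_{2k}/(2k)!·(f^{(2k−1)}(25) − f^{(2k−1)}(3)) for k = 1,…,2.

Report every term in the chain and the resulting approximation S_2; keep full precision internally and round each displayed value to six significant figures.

S_2 ≈ 0.355714

The integral term ∫_3^25 1/x^2 dx = 0.293333.
½[f(3) + f(25)] = ½[0.111111 + 0.00160000] = 0.0563556.
Integral + boundary = 0.349689.
Correction k=1: B_{2}/2! · (f^{(1)}(25) − f^{(1)}(3)) = 1/12 · (-0.000128000 − (-0.0740741)) = 0.00616217.
Partial sum through k=1: 0.355851.
Correction k=2: B_{4}/4! · (f^{(3)}(25) − f^{(3)}(3)) = −1/720 · (-2.45760e-06 − (-0.0987654)) = -0.000137171.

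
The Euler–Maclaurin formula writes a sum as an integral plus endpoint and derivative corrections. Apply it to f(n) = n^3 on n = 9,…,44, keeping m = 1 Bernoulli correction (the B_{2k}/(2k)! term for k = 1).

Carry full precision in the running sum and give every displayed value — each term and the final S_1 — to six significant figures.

S_1 ≈ 978804

Integral: ∫_9^44 x^3 dx = 935384.
Endpoint term: (f(9) + f(44))/2 = (729.000 + 85184.0)/2 = 42956.5.
So far: 978340.
Correction k=1: B_{2}/2! · (f^{(1)}(44) − f^{(1)}(9)) = 1/12 · (5808.00 − 243.000) = 463.750.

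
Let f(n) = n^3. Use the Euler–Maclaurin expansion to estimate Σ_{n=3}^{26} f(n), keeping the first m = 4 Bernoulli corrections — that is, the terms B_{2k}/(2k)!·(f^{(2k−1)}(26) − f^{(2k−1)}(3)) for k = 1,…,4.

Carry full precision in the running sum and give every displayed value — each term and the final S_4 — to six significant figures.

S_4 ≈ 123192

The integral term ∫_3^26 x^3 dx = 114224.
½[f(3) + f(26)] = ½[27.0000 + 17576.0] = 8801.50.
Integral + boundary = 123025.
k=1: B_{2}/(2)! × [f^{(1)}(26) − f^{(1)}(3)] = 1/12 × (2028.00 − 27.0000) = 166.750.
Partial sum through k=1: 123192.
k=2: B_{4}/(4)! × [f^{(3)}(26) − f^{(3)}(3)] = −1/720 × (6.00000 − 6.00000) = 0.00000.
Partial sum through k=2: 123192.
k=3: B_{6}/(6)! × [f^{(5)}(26) − f^{(5)}(3)] = 1/30240 × (0.00000 − 0.00000) = 0.00000.
Partial sum through k=3: 123192.
k=4: B_{8}/(8)! × [f^{(7)}(26) − f^{(7)}(3)] = −1/1209600 × (0.00000 − 0.00000) = 0.00000.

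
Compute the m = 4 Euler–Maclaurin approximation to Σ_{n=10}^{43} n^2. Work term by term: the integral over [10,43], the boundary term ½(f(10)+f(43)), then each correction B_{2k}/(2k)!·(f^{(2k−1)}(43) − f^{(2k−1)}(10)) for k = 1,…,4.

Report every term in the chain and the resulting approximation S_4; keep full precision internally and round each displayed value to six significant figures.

The integral term ∫_10^43 x^2 dx = 26169.0.
Boundary: ½(f(10) + f(43)) = ½(100.000 + 1849.00) = 974.500.
Integral + boundary = 27143.5.
k=1: B_{2}/(2)! × [f^{(1)}(43) − f^{(1)}(10)] = 1/12 × (86.0000 − 20.0000) = 5.50000.
Running total after k=1: 27149.0.
k=2: B_{4}/(4)! × [f^{(3)}(43) − f^{(3)}(10)] = −1/720 × (0.00000 − 0.00000) = 0.00000.
Running total after k=2: 27149.0.
k=3: B_{6}/(6)! × [f^{(5)}(43) − f^{(5)}(10)] = 1/30240 × (0.00000 − 0.00000) = 0.00000.
Running total after k=3: 27149.0.
k=4: B_{8}/(8)! × [f^{(7)}(43) − f^{(7)}(10)] = −1/1209600 × (0.00000 − 0.00000) = 0.00000.

S_4 ≈ 27149.0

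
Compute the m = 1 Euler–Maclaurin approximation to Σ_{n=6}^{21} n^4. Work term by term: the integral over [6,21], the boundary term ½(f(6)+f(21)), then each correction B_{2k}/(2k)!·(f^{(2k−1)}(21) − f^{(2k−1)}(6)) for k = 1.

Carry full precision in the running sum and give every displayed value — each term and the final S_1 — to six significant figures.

S_1 ≈ 916168

The integral term ∫_6^21 x^4 dx = 815265.
Boundary: ½(f(6) + f(21)) = ½(1296.00 + 194481) = 97888.5.
Integral + boundary = 913154.
Correction k=1: B_{2}/2! · (f^{(1)}(21) − f^{(1)}(6)) = 1/12 · (37044.0 − 864.000) = 3015.00.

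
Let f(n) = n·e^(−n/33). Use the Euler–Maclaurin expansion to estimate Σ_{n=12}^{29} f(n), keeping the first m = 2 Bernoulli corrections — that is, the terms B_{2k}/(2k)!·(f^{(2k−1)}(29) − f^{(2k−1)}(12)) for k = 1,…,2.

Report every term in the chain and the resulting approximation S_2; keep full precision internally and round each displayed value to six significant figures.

Integral: ∫_12^29 x·e^(−x/33) dx = 182.614.
Endpoint term: (f(12) + f(29))/2 = (8.34173 + 12.0433)/2 = 10.1925.
So far: 192.806.
Correction k=1: B_{2}/2! · (f^{(1)}(29) − f^{(1)}(12)) = 1/12 · (0.0503377 − 0.442364) = -0.0326689.
Running total after k=1: 192.773.
Correction k=2: B_{4}/4! · (f^{(3)}(29) − f^{(3)}(12)) = −1/720 · (0.000808916 − 0.00168288) = 1.21383e-06.

S_2 ≈ 192.773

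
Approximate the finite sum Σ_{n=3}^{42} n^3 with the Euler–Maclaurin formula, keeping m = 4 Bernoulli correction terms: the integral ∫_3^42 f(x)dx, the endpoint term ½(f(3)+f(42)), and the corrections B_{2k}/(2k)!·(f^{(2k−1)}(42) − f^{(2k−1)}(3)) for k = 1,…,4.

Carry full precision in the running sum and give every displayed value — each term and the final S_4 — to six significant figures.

∫_3^42 x^3 dx evaluates to 777904.
½[f(3) + f(42)] = ½[27.0000 + 74088.0] = 37057.5.
So far: 814961.
k=1: B_{2}/(2)! × [f^{(1)}(42) − f^{(1)}(3)] = 1/12 × (5292.00 − 27.0000) = 438.750.
Running total after k=1: 815400.
k=2: B_{4}/(4)! × [f^{(3)}(42) − f^{(3)}(3)] = −1/720 × (6.00000 − 6.00000) = 0.00000.
Running total after k=2: 815400.
k=3: B_{6}/(6)! × [f^{(5)}(42) − f^{(5)}(3)] = 1/30240 × (0.00000 − 0.00000) = 0.00000.
Running total after k=3: 815400.
k=4: B_{8}/(8)! × [f^{(7)}(42) − f^{(7)}(3)] = −1/1209600 × (0.00000 − 0.00000) = 0.00000.

S_4 ≈ 815400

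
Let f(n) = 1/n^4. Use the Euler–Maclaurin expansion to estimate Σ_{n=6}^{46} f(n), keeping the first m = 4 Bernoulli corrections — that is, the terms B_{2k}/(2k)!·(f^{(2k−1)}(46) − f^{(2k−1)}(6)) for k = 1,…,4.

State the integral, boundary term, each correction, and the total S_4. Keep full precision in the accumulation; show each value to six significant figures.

Integral: ∫_6^46 1/x^4 dx = 0.00153979.
Endpoint term: (f(6) + f(46))/2 = (0.000771605 + 2.23341e-07)/2 = 0.000385914.
So far: 0.00192570.
Correction k=1: B_{2}/2! · (f^{(1)}(46) − f^{(1)}(6)) = 1/12 · (-1.94210e-08 − (-0.000514403)) = 4.28653e-05.
After k=1: 0.00196856.
Correction k=2: B_{4}/4! · (f^{(3)}(46) − f^{(3)}(6)) = −1/720 · (-2.75345e-10 − (-0.000428669)) = -5.95374e-07.
After k=2: 0.00196797.
Correction k=3: B_{6}/6! · (f^{(5)}(46) − f^{(5)}(6)) = 1/30240 · (-7.28700e-12 − (-0.000666819)) = 2.20509e-08.
After k=3: 0.00196799.
Correction k=4: B_{8}/8! · (f^{(7)}(46) − f^{(7)}(6)) = −1/1209600 · (-3.09939e-13 − (-0.00166705)) = -1.37818e-09.

S_4 ≈ 0.00196799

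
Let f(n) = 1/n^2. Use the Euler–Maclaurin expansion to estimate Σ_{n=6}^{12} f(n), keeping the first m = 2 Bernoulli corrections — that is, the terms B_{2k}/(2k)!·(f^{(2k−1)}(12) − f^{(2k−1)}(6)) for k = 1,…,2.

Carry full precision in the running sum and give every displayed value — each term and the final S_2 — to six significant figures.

Integral: ∫_6^12 1/x^2 dx = 0.0833333.
Endpoint term: (f(6) + f(12))/2 = (0.0277778 + 0.00694444)/2 = 0.0173611.
Integral + boundary = 0.100694.
k=1: B_{2}/(2)! × [f^{(1)}(12) − f^{(1)}(6)] = 1/12 × (-0.00115741 − (-0.00925926)) = 0.000675154.
Partial sum through k=1: 0.101370.
k=2: B_{4}/(4)! × [f^{(3)}(12) − f^{(3)}(6)] = −1/720 × (-9.64506e-05 − (-0.00308642)) = -4.15273e-06.

S_2 ≈ 0.101365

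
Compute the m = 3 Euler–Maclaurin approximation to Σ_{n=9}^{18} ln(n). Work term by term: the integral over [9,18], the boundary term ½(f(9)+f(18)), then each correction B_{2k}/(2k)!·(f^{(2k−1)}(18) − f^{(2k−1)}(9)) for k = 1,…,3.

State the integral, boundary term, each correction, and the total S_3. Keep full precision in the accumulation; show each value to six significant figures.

S_3 ≈ 25.7908

∫_9^18 ln(x) dx evaluates to 23.2517.
Boundary: ½(f(9) + f(18)) = ½(2.19722 + 2.89037) = 2.54380.
So far: 25.7955.
Correction k=1: B_{2}/2! · (f^{(1)}(18) − f^{(1)}(9)) = 1/12 · (0.0555556 − 0.111111) = -0.00462963.
After k=1: 25.7908.
Correction k=2: B_{4}/4! · (f^{(3)}(18) − f^{(3)}(9)) = −1/720 · (0.000342936 − 0.00274348) = 3.33410e-06.
After k=2: 25.7908.
Correction k=3: B_{6}/6! · (f^{(5)}(18) − f^{(5)}(9)) = 1/30240 · (1.27013e-05 − 0.000406442) = -1.30205e-08.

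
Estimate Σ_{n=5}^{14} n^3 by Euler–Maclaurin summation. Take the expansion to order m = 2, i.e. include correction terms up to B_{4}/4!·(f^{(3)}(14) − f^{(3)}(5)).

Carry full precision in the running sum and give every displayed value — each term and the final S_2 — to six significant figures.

Integral: ∫_5^14 x^3 dx = 9447.75.
Boundary: ½(f(5) + f(14)) = ½(125.000 + 2744.00) = 1434.50.
So far: 10882.2.
k=1: B_{2}/(2)! × [f^{(1)}(14) − f^{(1)}(5)] = 1/12 × (588.000 − 75.0000) = 42.7500.
Partial sum through k=1: 10925.0.
k=2: B_{4}/(4)! × [f^{(3)}(14) − f^{(3)}(5)] = −1/720 × (6.00000 − 6.00000) = 0.00000.

S_2 ≈ 10925.0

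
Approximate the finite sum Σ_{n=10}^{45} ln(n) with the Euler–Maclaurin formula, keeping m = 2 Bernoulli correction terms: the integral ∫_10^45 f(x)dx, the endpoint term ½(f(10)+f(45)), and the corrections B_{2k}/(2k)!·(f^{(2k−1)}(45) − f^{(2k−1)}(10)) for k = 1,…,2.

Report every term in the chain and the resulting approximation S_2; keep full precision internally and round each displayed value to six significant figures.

S_2 ≈ 116.322

∫_10^45 ln(x) dx evaluates to 113.274.
½[f(10) + f(45)] = ½[2.30259 + 3.80666] = 3.05462.
So far: 116.329.
Correction k=1: B_{2}/2! · (f^{(1)}(45) − f^{(1)}(10)) = 1/12 · (0.0222222 − 0.100000) = -0.00648148.
Partial sum through k=1: 116.322.
Correction k=2: B_{4}/4! · (f^{(3)}(45) − f^{(3)}(10)) = −1/720 · (2.19479e-05 − 0.00200000) = 2.74729e-06.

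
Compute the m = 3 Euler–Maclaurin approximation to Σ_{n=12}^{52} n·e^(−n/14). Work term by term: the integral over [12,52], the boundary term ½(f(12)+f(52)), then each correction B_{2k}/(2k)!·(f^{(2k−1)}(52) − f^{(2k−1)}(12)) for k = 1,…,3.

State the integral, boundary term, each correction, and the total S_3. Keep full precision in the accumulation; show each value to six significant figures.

The integral term ∫_12^52 x·e^(−x/14) dx = 131.951.
½[f(12) + f(52)] = ½[5.09247 + 1.26739] = 3.17993.
Running total after boundary: 135.131.
Correction k=1: B_{2}/2! · (f^{(1)}(52) − f^{(1)}(12)) = 1/12 · (-0.0661549 − 0.0606247) = -0.0105650.
Partial sum through k=1: 135.121.
Correction k=2: B_{4}/4! · (f^{(3)}(52) − f^{(3)}(12)) = −1/720 · (-8.88223e-05 − 0.00463964) = 6.56732e-06.
Partial sum through k=2: 135.121.
Correction k=3: B_{6}/6! · (f^{(5)}(52) − f^{(5)}(12)) = 1/30240 · (8.15715e-07 − 4.57652e-05) = -1.48642e-09.

S_3 ≈ 135.121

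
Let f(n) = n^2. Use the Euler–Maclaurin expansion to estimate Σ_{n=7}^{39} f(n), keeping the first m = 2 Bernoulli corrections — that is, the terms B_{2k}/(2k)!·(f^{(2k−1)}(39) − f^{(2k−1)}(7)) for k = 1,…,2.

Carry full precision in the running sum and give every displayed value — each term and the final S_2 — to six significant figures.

The integral term ∫_7^39 x^2 dx = 19658.7.
Endpoint term: (f(7) + f(39))/2 = (49.0000 + 1521.00)/2 = 785.000.
Integral + boundary = 20443.7.
k=1: B_{2}/(2)! × [f^{(1)}(39) − f^{(1)}(7)] = 1/12 × (78.0000 − 14.0000) = 5.33333.
After k=1: 20449.0.
k=2: B_{4}/(4)! × [f^{(3)}(39) − f^{(3)}(7)] = −1/720 × (0.00000 − 0.00000) = 0.00000.

S_2 ≈ 20449.0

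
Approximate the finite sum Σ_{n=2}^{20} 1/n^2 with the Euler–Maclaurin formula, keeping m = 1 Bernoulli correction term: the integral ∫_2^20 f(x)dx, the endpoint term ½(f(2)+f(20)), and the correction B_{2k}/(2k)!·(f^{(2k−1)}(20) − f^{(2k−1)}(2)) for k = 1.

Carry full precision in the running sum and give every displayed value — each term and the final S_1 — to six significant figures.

S_1 ≈ 0.597063

Integral: ∫_2^20 1/x^2 dx = 0.450000.
½[f(2) + f(20)] = ½[0.250000 + 0.00250000] = 0.126250.
Running total after boundary: 0.576250.
k=1: B_{2}/(2)! × [f^{(1)}(20) − f^{(1)}(2)] = 1/12 × (-0.000250000 − (-0.250000)) = 0.0208125.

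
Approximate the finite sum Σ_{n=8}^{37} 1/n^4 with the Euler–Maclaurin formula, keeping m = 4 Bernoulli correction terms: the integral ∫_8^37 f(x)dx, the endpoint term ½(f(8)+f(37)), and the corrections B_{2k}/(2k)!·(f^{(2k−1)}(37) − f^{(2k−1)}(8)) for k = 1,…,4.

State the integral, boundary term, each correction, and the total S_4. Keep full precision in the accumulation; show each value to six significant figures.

S_4 ≈ 0.000776888

∫_8^37 1/x^4 dx evaluates to 0.000644461.
½[f(8) + f(37)] = ½[0.000244141 + 5.33572e-07] = 0.000122337.
Running total after boundary: 0.000766798.
Order-1 term: 1/12 · (-5.76835e-08 − (-0.000122070)) = 1.01677e-05.
After k=1: 0.000776966.
Order-2 term: −1/720 · (-1.26406e-09 − (-5.72205e-05)) = -7.94711e-08.
After k=2: 0.000776886.
Order-3 term: 1/30240 · (-5.17075e-11 − (-5.00679e-05)) = 1.65568e-09.
After k=3: 0.000776888.
Order-4 term: −1/1209600 · (-3.39933e-12 − (-7.04080e-05)) = -5.82077e-11.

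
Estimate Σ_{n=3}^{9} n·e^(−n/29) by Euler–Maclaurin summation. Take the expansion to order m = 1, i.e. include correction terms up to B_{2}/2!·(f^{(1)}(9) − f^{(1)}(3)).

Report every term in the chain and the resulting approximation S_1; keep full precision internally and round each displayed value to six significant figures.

∫_3^9 x·e^(−x/29) dx evaluates to 28.8187.
Endpoint term: (f(3) + f(9))/2 = (2.70517 + 6.59875)/2 = 4.65196.
Running total after boundary: 33.4707.
k=1: B_{2}/(2)! × [f^{(1)}(9) − f^{(1)}(3)] = 1/12 × (0.505651 − 0.808441) = -0.0252325.

S_1 ≈ 33.4455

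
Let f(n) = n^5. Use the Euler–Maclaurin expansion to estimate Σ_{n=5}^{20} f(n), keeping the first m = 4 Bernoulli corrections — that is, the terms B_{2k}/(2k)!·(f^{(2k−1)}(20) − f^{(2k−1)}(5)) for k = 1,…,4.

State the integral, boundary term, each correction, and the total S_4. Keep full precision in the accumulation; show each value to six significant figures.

S_4 ≈ 1.23320e+07

The integral term ∫_5^20 x^5 dx = 1.06641e+07.
Endpoint term: (f(5) + f(20))/2 = (3125.00 + 3.20000e+06)/2 = 1.60156e+06.
Integral + boundary = 1.22656e+07.
Correction k=1: B_{2}/2! · (f^{(1)}(20) − f^{(1)}(5)) = 1/12 · (800000 − 3125.00) = 66406.2.
Partial sum through k=1: 1.23320e+07.
Correction k=2: B_{4}/4! · (f^{(3)}(20) − f^{(3)}(5)) = −1/720 · (24000.0 − 1500.00) = -31.2500.
Partial sum through k=2: 1.23320e+07.
Correction k=3: B_{6}/6! · (f^{(5)}(20) − f^{(5)}(5)) = 1/30240 · (120.000 − 120.000) = 0.00000.
Partial sum through k=3: 1.23320e+07.
Correction k=4: B_{8}/8! · (f^{(7)}(20) − f^{(7)}(5)) = −1/1209600 · (0.00000 − 0.00000) = 0.00000.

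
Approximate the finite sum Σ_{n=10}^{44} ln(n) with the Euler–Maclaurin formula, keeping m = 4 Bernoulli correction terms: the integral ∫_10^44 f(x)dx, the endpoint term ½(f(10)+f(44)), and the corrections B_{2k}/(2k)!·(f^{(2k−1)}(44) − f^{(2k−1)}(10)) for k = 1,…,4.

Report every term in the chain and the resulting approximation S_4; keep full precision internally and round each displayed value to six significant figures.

S_4 ≈ 112.515

Integral: ∫_10^44 ln(x) dx = 109.478.
Endpoint term: (f(10) + f(44))/2 = (2.30259 + 3.78419)/2 = 3.04339.
So far: 112.522.
k=1: B_{2}/(2)! × [f^{(1)}(44) − f^{(1)}(10)] = 1/12 × (0.0227273 − 0.100000) = -0.00643939.
Partial sum through k=1: 112.515.
k=2: B_{4}/(4)! × [f^{(3)}(44) − f^{(3)}(10)] = −1/720 × (2.34786e-05 − 0.00200000) = 2.74517e-06.
Partial sum through k=2: 112.515.
k=3: B_{6}/(6)! × [f^{(5)}(44) − f^{(5)}(10)] = 1/30240 × (1.45528e-07 − 0.000240000) = -7.93170e-09.
Partial sum through k=3: 112.515.
k=4: B_{8}/(8)! × [f^{(7)}(44) − f^{(7)}(10)] = −1/1209600 × (2.25509e-09 − 7.20000e-05) = 5.95219e-11.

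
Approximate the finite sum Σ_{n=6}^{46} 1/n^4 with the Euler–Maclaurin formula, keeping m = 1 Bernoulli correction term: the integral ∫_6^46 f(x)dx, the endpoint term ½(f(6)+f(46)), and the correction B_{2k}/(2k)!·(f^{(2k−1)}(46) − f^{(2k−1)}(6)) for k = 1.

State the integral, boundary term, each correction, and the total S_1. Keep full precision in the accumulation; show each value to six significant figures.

S_1 ≈ 0.00196856

The integral term ∫_6^46 1/x^4 dx = 0.00153979.
Endpoint term: (f(6) + f(46))/2 = (0.000771605 + 2.23341e-07)/2 = 0.000385914.
Integral + boundary = 0.00192570.
Correction k=1: B_{2}/2! · (f^{(1)}(46) − f^{(1)}(6)) = 1/12 · (-1.94210e-08 − (-0.000514403)) = 4.28653e-05.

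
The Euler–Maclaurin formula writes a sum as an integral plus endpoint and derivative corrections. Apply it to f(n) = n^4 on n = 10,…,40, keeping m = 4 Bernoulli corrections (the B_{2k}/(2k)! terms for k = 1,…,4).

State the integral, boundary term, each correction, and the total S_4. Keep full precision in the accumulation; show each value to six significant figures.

The integral term ∫_10^40 x^4 dx = 2.04600e+07.
Endpoint term: (f(10) + f(40))/2 = (10000.0 + 2.56000e+06)/2 = 1.28500e+06.
Integral + boundary = 2.17450e+07.
Correction k=1: B_{2}/2! · (f^{(1)}(40) − f^{(1)}(10)) = 1/12 · (256000 − 4000.00) = 21000.0.
Partial sum through k=1: 2.17660e+07.
Correction k=2: B_{4}/4! · (f^{(3)}(40) − f^{(3)}(10)) = −1/720 · (960.000 − 240.000) = -1.00000.
Partial sum through k=2: 2.17660e+07.
Correction k=3: B_{6}/6! · (f^{(5)}(40) − f^{(5)}(10)) = 1/30240 · (0.00000 − 0.00000) = 0.00000.
Partial sum through k=3: 2.17660e+07.
Correction k=4: B_{8}/8! · (f^{(7)}(40) − f^{(7)}(10)) = −1/1209600 · (0.00000 − 0.00000) = 0.00000.

S_4 ≈ 2.17660e+07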